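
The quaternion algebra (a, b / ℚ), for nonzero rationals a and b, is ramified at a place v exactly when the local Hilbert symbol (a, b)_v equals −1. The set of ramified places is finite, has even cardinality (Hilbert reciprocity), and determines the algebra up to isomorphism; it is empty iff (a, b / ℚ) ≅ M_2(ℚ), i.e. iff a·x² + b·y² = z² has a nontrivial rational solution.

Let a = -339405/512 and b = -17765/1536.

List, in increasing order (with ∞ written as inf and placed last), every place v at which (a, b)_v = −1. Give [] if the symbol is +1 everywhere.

Mod squares: a ≡ -5610, b ≡ -106590. Check v ∈ {∞, 2, 3, 5, 11, 17, 19}.
v=17: a=17^1·(≡5), b=17^1·(≡10) mod 17; (5|17)=-1, (10|17)=-1; (−1)^{1·1·8}·(-1)^1·(-1)^1 = +1.
v=19: a=19^0·(≡8), b=19^1·(≡14) mod 19; (8|19)=-1, (14|19)=-1; (−1)^{0·1·9}·(-1)^1·(-1)^0 = -1.
v=3: a=3^1·(≡2), b=3^-1·(≡2) mod 3; (2|3)=-1, (2|3)=-1; (−1)^{1·-1·1}·(-1)^-1·(-1)^1 = -1.
v=∞: -5610 < 0 and -106590 < 0  ⇒  (a,b)_∞ = -1.
v=2: v_2(a)=-9, v_2(b)=-9; units ≡ 3, 1 (mod 8); ε·ε+αω+βω = 1·0+-9·0+-9·1 ≡ 1  ⇒  (a,b)_2 = -1.
v=11: a=11^3·(≡7), b=11^1·(≡5) mod 11; (7|11)=-1, (5|11)=+1; (−1)^{3·1·5}·(-1)^1·(+1)^3 = +1.
v=5: a=5^1·(≡2), b=5^1·(≡2) mod 5; (2|5)=-1, (2|5)=-1; (−1)^{1·1·2}·(-1)^1·(-1)^1 = +1.
Ram(-5610, -106590) = {2, 3, 19, ∞}; no ℚ_2-point on the conic.

[2, 3, 19, inf]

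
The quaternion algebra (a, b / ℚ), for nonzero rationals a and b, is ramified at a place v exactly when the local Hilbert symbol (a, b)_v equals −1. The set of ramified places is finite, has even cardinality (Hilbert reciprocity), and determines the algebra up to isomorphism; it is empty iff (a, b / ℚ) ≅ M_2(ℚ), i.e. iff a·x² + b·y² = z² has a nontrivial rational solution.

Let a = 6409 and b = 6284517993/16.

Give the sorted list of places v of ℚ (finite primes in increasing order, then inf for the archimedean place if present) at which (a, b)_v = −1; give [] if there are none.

Mod squares: a ≡ 6409, b ≡ 17. Check v ∈ {∞, 2, 3, 13, 17, 29}.
v=∞: 6409 > 0 and 17 > 0  ⇒  (a,b)_∞ = +1.
v=13: a=13^1·(≡12), b=13^2·(≡12) mod 13; (12|13)=+1, (12|13)=+1; (−1)^{1·2·6}·(+1)^2·(+1)^1 = +1.
v=17: a=17^1·(≡3), b=17^3·(≡4) mod 17; (3|17)=-1, (4|17)=+1; (−1)^{1·3·8}·(-1)^3·(+1)^1 = -1.
v=2: v_2(a)=0, v_2(b)=-4; units ≡ 1, 1 (mod 8); ε·ε+αω+βω = 0·0+0·0+-4·0 ≡ 0  ⇒  (a,b)_2 = +1.
v=29: a=29^1·(≡18), b=29^2·(≡17) mod 29; (18|29)=-1, (17|29)=-1; (−1)^{1·2·14}·(-1)^2·(-1)^1 = -1.
v=3: a=3^0·(≡1), b=3^2·(≡2) mod 3; (1|3)=+1, (2|3)=-1; (−1)^{0·2·1}·(+1)^2·(-1)^0 = +1.
(6409, 17 / ℚ) ramifies at {17, 29}: a division algebra.

[17, 29]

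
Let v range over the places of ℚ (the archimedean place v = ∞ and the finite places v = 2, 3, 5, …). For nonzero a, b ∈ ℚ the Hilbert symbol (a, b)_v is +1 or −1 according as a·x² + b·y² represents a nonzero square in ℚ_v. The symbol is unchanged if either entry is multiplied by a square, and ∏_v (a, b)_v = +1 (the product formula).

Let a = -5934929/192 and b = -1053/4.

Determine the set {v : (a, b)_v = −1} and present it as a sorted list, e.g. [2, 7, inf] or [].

Mod squares: a ≡ -3003, b ≡ -13. Check v ∈ {∞, 2, 3, 7, 11, 13}.
v=2: v_2(a)=-6, v_2(b)=-2; units ≡ 5, 3 (mod 8); ε·ε+αω+βω = 0·1+-6·1+-2·1 ≡ 0  ⇒  (a,b)_2 = +1.
v=3: a=3^-1·(≡1), b=3^4·(≡2) mod 3; (1|3)=+1, (2|3)=-1; (−1)^{-1·4·1}·(+1)^4·(-1)^-1 = -1.
v=13: a=13^1·(≡4), b=13^1·(≡9) mod 13; (4|13)=+1, (9|13)=+1; (−1)^{1·1·6}·(+1)^1·(+1)^1 = +1.
v=7: a=7^3·(≡5), b=7^0·(≡1) mod 7; (5|7)=-1, (1|7)=+1; (−1)^{3·0·3}·(-1)^0·(+1)^3 = +1.
v=11: a=11^3·(≡8), b=11^0·(≡9) mod 11; (8|11)=-1, (9|11)=+1; (−1)^{3·0·5}·(-1)^0·(+1)^3 = +1.
v=∞: -3003 < 0 and -13 < 0  ⇒  (a,b)_∞ = -1.
Ram(-3003, -13) = {3, ∞}; no ℚ_3-point on the conic.

[3, inf]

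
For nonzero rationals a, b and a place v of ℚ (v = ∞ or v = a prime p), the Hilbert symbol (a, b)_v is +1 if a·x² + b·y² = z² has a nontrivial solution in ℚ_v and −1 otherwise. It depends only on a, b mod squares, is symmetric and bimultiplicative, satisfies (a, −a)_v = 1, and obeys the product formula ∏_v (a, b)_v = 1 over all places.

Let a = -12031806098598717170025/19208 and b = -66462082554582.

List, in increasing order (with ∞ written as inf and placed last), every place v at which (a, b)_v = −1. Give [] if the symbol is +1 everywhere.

Mod squares: a ≡ -42978, b ≡ -375782. Check v ∈ {∞, 2, 3, 5, 7, 11, 13, 19, 29, 31}.
v=∞: -42978 < 0 and -375782 < 0  ⇒  (a,b)_∞ = -1.
v=5: a=5^2·(≡3), b=5^0·(≡3) mod 5; (3|5)=-1, (3|5)=-1; (−1)^{2·0·2}·(-1)^0·(-1)^2 = +1.
v=13: a=13^3·(≡1), b=13^2·(≡1) mod 13; (1|13)=+1, (1|13)=+1; (−1)^{3·2·6}·(+1)^2·(+1)^3 = +1.
v=29: a=29^1·(≡11), b=29^1·(≡24) mod 29; (11|29)=-1, (24|29)=+1; (−1)^{1·1·14}·(-1)^1·(+1)^1 = -1.
v=3: a=3^5·(≡2), b=3^2·(≡1) mod 3; (2|3)=-1, (1|3)=+1; (−1)^{5·2·1}·(-1)^2·(+1)^5 = +1.
v=11: a=11^6·(≡6), b=11^3·(≡4) mod 11; (6|11)=-1, (4|11)=+1; (−1)^{6·3·5}·(-1)^3·(+1)^6 = -1.
v=7: a=7^-4·(≡1), b=7^0·(≡6) mod 7; (1|7)=+1, (6|7)=-1; (−1)^{-4·0·3}·(+1)^0·(-1)^-4 = +1.
v=19: a=19^1·(≡18), b=19^1·(≡1) mod 19; (18|19)=-1, (1|19)=+1; (−1)^{1·1·9}·(-1)^1·(+1)^1 = +1.
v=2: v_2(a)=-3, v_2(b)=1; units ≡ 7, 5 (mod 8); ε·ε+αω+βω = 1·0+-3·1+1·0 ≡ 1  ⇒  (a,b)_2 = -1.
v=31: a=31^4·(≡1), b=31^3·(≡6) mod 31; (1|31)=+1, (6|31)=-1; (−1)^{4·3·15}·(+1)^3·(-1)^4 = +1.
Ram(-42978, -375782) = {2, 11, 29, ∞}; no ℚ_2-point on the conic.

[2, 11, 29, inf]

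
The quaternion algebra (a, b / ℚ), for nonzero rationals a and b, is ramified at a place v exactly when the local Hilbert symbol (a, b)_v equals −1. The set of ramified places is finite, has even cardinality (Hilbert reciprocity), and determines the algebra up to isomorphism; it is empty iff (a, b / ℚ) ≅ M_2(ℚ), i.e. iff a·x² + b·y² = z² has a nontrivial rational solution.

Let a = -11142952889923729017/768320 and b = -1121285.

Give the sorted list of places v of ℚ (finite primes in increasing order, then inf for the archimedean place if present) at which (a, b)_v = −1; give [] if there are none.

[2, 37, 41, inf]

(a, b) ≡ (-728365, -1121285) mod (ℚ^×)²; places V = {2, 3, 5, 7, 11, 13, 17, 19, 29, 37, 41, ∞}.
(a,b)_3: α=2, u≡2; β=0, v≡1 (mod 3); (2|3)=-1, (1|3)=+1; sign (−1)^0·-1^0·+1^2 = +1.
(a,b)_7: α=-4, u≡5; β=0, v≡3 (mod 7); (5|7)=-1, (3|7)=-1; sign (−1)^0·-1^0·-1^-4 = +1.
(a,b)_19: α=3, u≡4; β=1, v≡18 (mod 19); (4|19)=+1, (18|19)=-1; sign (−1)^1·+1^1·-1^3 = +1.
(a,b)_17: α=1, u≡10; β=0, v≡1 (mod 17); (10|17)=-1, (1|17)=+1; sign (−1)^0·-1^0·+1^1 = +1.
(a,b)_37: α=2, u≡2; β=1, v≡35 (mod 37); (2|37)=-1, (35|37)=-1; sign (−1)^0·-1^1·-1^2 = -1.
(a,b)_29: α=2, u≡24; β=1, v≡21 (mod 29); (24|29)=+1, (21|29)=-1; sign (−1)^0·+1^1·-1^2 = +1.
(a,b)_41: α=1, u≡27; β=0, v≡24 (mod 41); (27|41)=-1, (24|41)=-1; sign (−1)^0·-1^0·-1^1 = -1.
(a,b)_13: α=2, u≡3; β=0, v≡4 (mod 13); (3|13)=+1, (4|13)=+1; sign (−1)^0·+1^0·+1^2 = +1.
(a,b)_5: α=-1, u≡2; β=1, v≡3 (mod 5); (2|5)=-1, (3|5)=-1; sign (−1)^0·-1^1·-1^-1 = +1.
(a,b)_∞: sgn(-728365)=−, sgn(-1121285)=−, so -1.
(a,b)_11: α=3, u≡5; β=1, v≡2 (mod 11); (5|11)=+1, (2|11)=-1; sign (−1)^1·+1^1·-1^3 = +1.
(a,b)_2: α=-6, β=0; u≡3, v≡3 (mod 8); ε(u)ε(v)=1·1, αω(v)=-6·1, βω(u)=0·1; sum ≡ 1  ⇒  -1.
(-728365, -1121285 / ℚ) ramifies at {2, 37, 41, ∞}: a division algebra.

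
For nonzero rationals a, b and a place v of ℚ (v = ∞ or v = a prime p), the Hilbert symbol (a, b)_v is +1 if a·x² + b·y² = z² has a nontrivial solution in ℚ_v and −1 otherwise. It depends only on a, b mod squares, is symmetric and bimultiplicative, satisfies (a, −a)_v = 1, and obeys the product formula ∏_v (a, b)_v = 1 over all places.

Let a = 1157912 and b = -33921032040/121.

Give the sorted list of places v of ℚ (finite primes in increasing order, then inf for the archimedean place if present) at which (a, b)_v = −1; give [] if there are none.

[2, 3, 5, 7]

(a, b) ≡ (289478, -20010) mod (ℚ^×)²; places V = {2, 3, 5, 7, 11, 23, 29, 31, ∞}.
(a,b)_7: α=1, u≡6; β=2, v≡3 (mod 7); (6|7)=-1, (3|7)=-1; sign (−1)^0·-1^2·-1^1 = -1.
(a,b)_5: α=0, u≡2; β=1, v≡2 (mod 5); (2|5)=-1, (2|5)=-1; sign (−1)^0·-1^1·-1^0 = -1.
(a,b)_23: α=1, u≡20; β=1, v≡8 (mod 23); (20|23)=-1, (8|23)=+1; sign (−1)^1·-1^1·+1^1 = +1.
(a,b)_29: α=1, u≡24; β=1, v≡5 (mod 29); (24|29)=+1, (5|29)=+1; sign (−1)^0·+1^1·+1^1 = +1.
(a,b)_31: α=1, u≡28; β=2, v≡16 (mod 31); (28|31)=+1, (16|31)=+1; sign (−1)^0·+1^2·+1^1 = +1.
(a,b)_∞: sgn(289478)=+, sgn(-20010)=−, so +1.
(a,b)_2: α=3, β=3; u≡3, v≡3 (mod 8); ε(u)ε(v)=1·1, αω(v)=3·1, βω(u)=3·1; sum ≡ 1  ⇒  -1.
(a,b)_11: α=0, u≡8; β=-2, v≡6 (mod 11); (8|11)=-1, (6|11)=-1; sign (−1)^0·-1^-2·-1^0 = +1.
(a,b)_3: α=0, u≡2; β=3, v≡2 (mod 3); (2|3)=-1, (2|3)=-1; sign (−1)^0·-1^3·-1^0 = -1.
|Ram(289478, -20010)| = 4, even; anisotropic at {2, 3, 5, 7}.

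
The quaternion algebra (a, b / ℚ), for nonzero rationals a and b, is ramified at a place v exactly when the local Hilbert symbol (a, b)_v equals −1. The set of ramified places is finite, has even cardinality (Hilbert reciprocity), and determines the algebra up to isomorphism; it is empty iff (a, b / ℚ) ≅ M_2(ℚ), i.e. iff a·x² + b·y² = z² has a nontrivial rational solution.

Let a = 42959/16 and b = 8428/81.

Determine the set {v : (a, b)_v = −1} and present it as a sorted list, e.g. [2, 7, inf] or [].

Mod squares: a ≡ 119, b ≡ 43. Check v ∈ {∞, 2, 3, 7, 17, 19, 43}.
v=7: a=7^1·(≡6), b=7^2·(≡1) mod 7; (6|7)=-1, (1|7)=+1; (−1)^{1·2·3}·(-1)^2·(+1)^1 = +1.
v=2: v_2(a)=-4, v_2(b)=2; units ≡ 7, 3 (mod 8); ε·ε+αω+βω = 1·1+-4·1+2·0 ≡ 1  ⇒  (a,b)_2 = -1.
v=43: a=43^0·(≡27), b=43^1·(≡21) mod 43; (27|43)=-1, (21|43)=+1; (−1)^{0·1·21}·(-1)^1·(+1)^0 = -1.
v=19: a=19^2·(≡11), b=19^0·(≡6) mod 19; (11|19)=+1, (6|19)=+1; (−1)^{2·0·9}·(+1)^0·(+1)^2 = +1.
v=3: a=3^0·(≡2), b=3^-4·(≡1) mod 3; (2|3)=-1, (1|3)=+1; (−1)^{0·-4·1}·(-1)^-4·(+1)^0 = +1.
v=17: a=17^1·(≡6), b=17^0·(≡1) mod 17; (6|17)=-1, (1|17)=+1; (−1)^{1·0·8}·(-1)^0·(+1)^1 = +1.
v=∞: 119 > 0 and 43 > 0  ⇒  (a,b)_∞ = +1.
Ram(119, 43) = {2, 43}; no ℚ_2-point on the conic.

[2, 43]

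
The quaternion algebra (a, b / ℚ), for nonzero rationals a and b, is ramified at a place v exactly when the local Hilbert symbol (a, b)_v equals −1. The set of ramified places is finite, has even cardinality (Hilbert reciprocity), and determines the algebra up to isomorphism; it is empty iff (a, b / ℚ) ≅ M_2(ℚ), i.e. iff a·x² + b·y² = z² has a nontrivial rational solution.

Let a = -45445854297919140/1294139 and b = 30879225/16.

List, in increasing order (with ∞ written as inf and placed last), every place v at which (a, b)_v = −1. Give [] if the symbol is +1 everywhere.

(a, b) ≡ (-715, 15249) mod (ℚ^×)²; places V = {2, 3, 5, 7, 11, 13, 17, 23, ∞}.
(a,b)_2: α=2, β=-4; u≡5, v≡1 (mod 8); ε(u)ε(v)=0·0, αω(v)=2·0, βω(u)=-4·1; sum ≡ 0  ⇒  +1.
(a,b)_17: α=6, u≡2; β=1, v≡8 (mod 17); (2|17)=+1, (8|17)=+1; sign (−1)^0·+1^1·+1^6 = +1.
(a,b)_23: α=2, u≡7; β=1, v≡17 (mod 23); (7|23)=-1, (17|23)=-1; sign (−1)^0·-1^1·-1^2 = -1.
(a,b)_11: α=-1, u≡3; β=0, v≡5 (mod 11); (3|11)=+1, (5|11)=+1; sign (−1)^0·+1^0·+1^-1 = +1.
(a,b)_7: α=-6, u≡3; β=0, v≡3 (mod 7); (3|7)=-1, (3|7)=-1; sign (−1)^0·-1^0·-1^-6 = +1.
(a,b)_5: α=1, u≡3; β=2, v≡4 (mod 5); (3|5)=-1, (4|5)=+1; sign (−1)^0·-1^2·+1^1 = +1.
(a,b)_3: α=4, u≡2; β=5, v≡1 (mod 3); (2|3)=-1, (1|3)=+1; sign (−1)^0·-1^5·+1^4 = -1.
(a,b)_13: α=3, u≡3; β=1, v≡10 (mod 13); (3|13)=+1, (10|13)=+1; sign (−1)^0·+1^1·+1^3 = +1.
(a,b)_∞: sgn(-715)=−, sgn(15249)=+, so +1.
Ram(-715, 15249) = {3, 23}; no ℚ_3-point on the conic.

[3, 23]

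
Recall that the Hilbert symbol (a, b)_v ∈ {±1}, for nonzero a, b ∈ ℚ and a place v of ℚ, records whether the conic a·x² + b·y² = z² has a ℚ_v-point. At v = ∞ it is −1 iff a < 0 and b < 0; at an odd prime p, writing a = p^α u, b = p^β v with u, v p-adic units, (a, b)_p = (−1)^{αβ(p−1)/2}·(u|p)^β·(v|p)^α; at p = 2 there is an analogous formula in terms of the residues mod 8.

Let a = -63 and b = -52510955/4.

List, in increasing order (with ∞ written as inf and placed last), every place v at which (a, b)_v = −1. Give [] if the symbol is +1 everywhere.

(a, b) ≡ (-7, -52510955) mod (ℚ^×)²; places V = {2, 3, 5, 7, 23, 37, 41, 43, ∞}.
(a,b)_5: α=0, u≡2; β=1, v≡1 (mod 5); (2|5)=-1, (1|5)=+1; sign (−1)^0·-1^1·+1^0 = -1.
(a,b)_3: α=2, u≡2; β=0, v≡1 (mod 3); (2|3)=-1, (1|3)=+1; sign (−1)^0·-1^0·+1^2 = +1.
(a,b)_2: α=0, β=-2; u≡1, v≡5 (mod 8); ε(u)ε(v)=0·0, αω(v)=0·1, βω(u)=-2·0; sum ≡ 0  ⇒  +1.
(a,b)_∞: sgn(-7)=−, sgn(-52510955)=−, so -1.
(a,b)_7: α=1, u≡5; β=1, v≡5 (mod 7); (5|7)=-1, (5|7)=-1; sign (−1)^1·-1^1·-1^1 = -1.
(a,b)_37: α=0, u≡11; β=1, v≡17 (mod 37); (11|37)=+1, (17|37)=-1; sign (−1)^0·+1^1·-1^0 = +1.
(a,b)_43: α=0, u≡23; β=1, v≡36 (mod 43); (23|43)=+1, (36|43)=+1; sign (−1)^0·+1^1·+1^0 = +1.
(a,b)_41: α=0, u≡19; β=1, v≡11 (mod 41); (19|41)=-1, (11|41)=-1; sign (−1)^0·-1^1·-1^0 = -1.
(a,b)_23: α=0, u≡6; β=1, v≡14 (mod 23); (6|23)=+1, (14|23)=-1; sign (−1)^0·+1^1·-1^0 = +1.
(-7, -52510955 / ℚ) ramifies at {5, 7, 41, ∞}: a division algebra.

[5, 7, 41, inf]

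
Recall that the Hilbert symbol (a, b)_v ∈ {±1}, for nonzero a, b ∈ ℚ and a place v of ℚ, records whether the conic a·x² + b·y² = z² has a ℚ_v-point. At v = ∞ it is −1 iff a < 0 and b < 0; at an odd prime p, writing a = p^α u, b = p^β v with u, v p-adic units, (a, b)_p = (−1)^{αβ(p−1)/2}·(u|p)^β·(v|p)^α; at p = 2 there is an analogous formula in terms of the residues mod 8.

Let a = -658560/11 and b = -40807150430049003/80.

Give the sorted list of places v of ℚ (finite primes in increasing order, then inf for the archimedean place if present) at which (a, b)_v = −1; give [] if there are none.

[3, inf]

Mod squares: a ≡ -2310, b ≡ -49335. Check v ∈ {∞, 2, 3, 5, 7, 11, 13, 23}.
v=13: a=13^0·(≡3), b=13^1·(≡9) mod 13; (3|13)=+1, (9|13)=+1; (−1)^{0·1·6}·(+1)^1·(+1)^0 = +1.
v=∞: -2310 < 0 and -49335 < 0  ⇒  (a,b)_∞ = -1.
v=3: a=3^1·(≡1), b=3^1·(≡1) mod 3; (1|3)=+1, (1|3)=+1; (−1)^{1·1·1}·(+1)^1·(+1)^1 = -1.
v=23: a=23^0·(≡2), b=23^1·(≡10) mod 23; (2|23)=+1, (10|23)=-1; (−1)^{0·1·11}·(+1)^1·(-1)^0 = +1.
v=11: a=11^-1·(≡10), b=11^5·(≡9) mod 11; (10|11)=-1, (9|11)=+1; (−1)^{-1·5·5}·(-1)^5·(+1)^-1 = +1.
v=2: v_2(a)=7, v_2(b)=-4; units ≡ 5, 1 (mod 8); ε·ε+αω+βω = 0·0+7·0+-4·1 ≡ 0  ⇒  (a,b)_2 = +1.
v=5: a=5^1·(≡3), b=5^-1·(≡2) mod 5; (3|5)=-1, (2|5)=-1; (−1)^{1·-1·2}·(-1)^-1·(-1)^1 = +1.
v=7: a=7^3·(≡3), b=7^10·(≡4) mod 7; (3|7)=-1, (4|7)=+1; (−1)^{3·10·3}·(-1)^10·(+1)^3 = +1.
(-2310, -49335 / ℚ) ramifies at {3, ∞}: a division algebra.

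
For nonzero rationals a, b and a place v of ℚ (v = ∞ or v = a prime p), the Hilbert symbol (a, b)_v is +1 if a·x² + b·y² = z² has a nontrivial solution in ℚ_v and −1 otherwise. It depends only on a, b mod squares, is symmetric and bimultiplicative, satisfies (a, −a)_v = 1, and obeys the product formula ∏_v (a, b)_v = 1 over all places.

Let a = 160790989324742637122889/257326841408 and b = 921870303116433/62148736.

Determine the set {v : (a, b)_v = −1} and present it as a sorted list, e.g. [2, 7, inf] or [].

[3, 11]

Mod squares: a ≡ 17, b ≡ 1122. Check v ∈ {∞, 2, 3, 7, 11, 13, 17, 19}.
v=13: a=13^-6·(≡10), b=13^-4·(≡12) mod 13; (10|13)=+1, (12|13)=+1; (−1)^{-6·-4·6}·(+1)^-4·(+1)^-6 = +1.
v=7: a=7^-2·(≡6), b=7^0·(≡1) mod 7; (6|7)=-1, (1|7)=+1; (−1)^{-2·0·3}·(-1)^0·(+1)^-2 = +1.
v=3: a=3^2·(≡2), b=3^1·(≡2) mod 3; (2|3)=-1, (2|3)=-1; (−1)^{2·1·1}·(-1)^1·(-1)^2 = -1.
v=2: v_2(a)=-6, v_2(b)=-7; units ≡ 1, 1 (mod 8); ε·ε+αω+βω = 0·0+-6·0+-7·0 ≡ 0  ⇒  (a,b)_2 = +1.
v=17: a=17^-1·(≡15), b=17^-1·(≡15) mod 17; (15|17)=+1, (15|17)=+1; (−1)^{-1·-1·8}·(+1)^-1·(+1)^-1 = +1.
v=11: a=11^14·(≡6), b=11^9·(≡1) mod 11; (6|11)=-1, (1|11)=+1; (−1)^{14·9·5}·(-1)^9·(+1)^14 = -1.
v=19: a=19^6·(≡17), b=19^4·(≡11) mod 19; (17|19)=+1, (11|19)=+1; (−1)^{6·4·9}·(+1)^4·(+1)^6 = +1.
v=∞: 17 > 0 and 1122 > 0  ⇒  (a,b)_∞ = +1.
Ram(17, 1122) = {3, 11}; no ℚ_3-point on the conic.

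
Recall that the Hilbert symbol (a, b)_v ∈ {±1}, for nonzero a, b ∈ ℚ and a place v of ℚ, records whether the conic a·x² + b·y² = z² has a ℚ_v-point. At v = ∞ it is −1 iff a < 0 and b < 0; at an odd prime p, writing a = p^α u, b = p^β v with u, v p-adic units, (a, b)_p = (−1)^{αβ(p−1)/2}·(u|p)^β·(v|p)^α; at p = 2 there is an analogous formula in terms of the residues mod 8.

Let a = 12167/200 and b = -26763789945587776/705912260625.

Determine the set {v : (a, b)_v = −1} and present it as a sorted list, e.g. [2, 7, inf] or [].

[2, 17]

Mod squares: a ≡ 46, b ≡ -17. Check v ∈ {∞, 2, 3, 5, 11, 13, 17, 19, 23, 29, 31, 43}.
v=19: a=19^0·(≡14), b=19^-2·(≡8) mod 19; (14|19)=-1, (8|19)=-1; (−1)^{0·-2·9}·(-1)^-2·(-1)^0 = +1.
v=29: a=29^0·(≡14), b=29^2·(≡21) mod 29; (14|29)=-1, (21|29)=-1; (−1)^{0·2·14}·(-1)^2·(-1)^0 = +1.
v=13: a=13^0·(≡5), b=13^-2·(≡1) mod 13; (5|13)=-1, (1|13)=+1; (−1)^{0·-2·6}·(-1)^-2·(+1)^0 = +1.
v=23: a=23^3·(≡13), b=23^4·(≡8) mod 23; (13|23)=+1, (8|23)=+1; (−1)^{3·4·11}·(+1)^4·(+1)^3 = +1.
v=5: a=5^-2·(≡4), b=5^-4·(≡2) mod 5; (4|5)=+1, (2|5)=-1; (−1)^{-2·-4·2}·(+1)^-4·(-1)^-2 = +1.
v=43: a=43^0·(≡3), b=43^2·(≡30) mod 43; (3|43)=-1, (30|43)=-1; (−1)^{0·2·21}·(-1)^2·(-1)^0 = +1.
v=∞: 46 > 0 and -17 < 0  ⇒  (a,b)_∞ = +1.
v=11: a=11^0·(≡6), b=11^-2·(≡3) mod 11; (6|11)=-1, (3|11)=+1; (−1)^{0·-2·5}·(-1)^-2·(+1)^0 = +1.
v=31: a=31^0·(≡21), b=31^2·(≡20) mod 31; (21|31)=-1, (20|31)=+1; (−1)^{0·2·15}·(-1)^2·(+1)^0 = +1.
v=2: v_2(a)=-3, v_2(b)=6; units ≡ 7, 7 (mod 8); ε·ε+αω+βω = 1·1+-3·0+6·0 ≡ 1  ⇒  (a,b)_2 = -1.
v=17: a=17^0·(≡14), b=17^-1·(≡1) mod 17; (14|17)=-1, (1|17)=+1; (−1)^{0·-1·8}·(-1)^-1·(+1)^0 = -1.
v=3: a=3^0·(≡1), b=3^-2·(≡1) mod 3; (1|3)=+1, (1|3)=+1; (−1)^{0·-2·1}·(+1)^-2·(+1)^0 = +1.
Ram(46, -17) = {2, 17}; no ℚ_2-point on the conic.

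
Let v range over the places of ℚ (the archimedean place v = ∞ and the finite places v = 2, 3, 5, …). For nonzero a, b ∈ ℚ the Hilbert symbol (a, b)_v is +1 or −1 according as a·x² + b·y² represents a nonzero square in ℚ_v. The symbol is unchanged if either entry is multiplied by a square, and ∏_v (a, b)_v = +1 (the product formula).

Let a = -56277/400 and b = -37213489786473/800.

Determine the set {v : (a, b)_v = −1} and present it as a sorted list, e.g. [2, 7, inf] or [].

[7, 11, 17, inf]

Mod squares: a ≡ -37, b ≡ -3971506. Check v ∈ {∞, 2, 3, 5, 7, 11, 13, 17, 37, 41}.
v=5: a=5^-2·(≡3), b=5^-2·(≡1) mod 5; (3|5)=-1, (1|5)=+1; (−1)^{-2·-2·2}·(-1)^-2·(+1)^-2 = +1.
v=37: a=37^1·(≡27), b=37^3·(≡33) mod 37; (27|37)=+1, (33|37)=+1; (−1)^{1·3·18}·(+1)^3·(+1)^1 = +1.
v=∞: -37 < 0 and -3971506 < 0  ⇒  (a,b)_∞ = -1.
v=13: a=13^2·(≡7), b=13^2·(≡6) mod 13; (7|13)=-1, (6|13)=-1; (−1)^{2·2·6}·(-1)^2·(-1)^2 = +1.
v=11: a=11^0·(≡8), b=11^1·(≡2) mod 11; (8|11)=-1, (2|11)=-1; (−1)^{0·1·5}·(-1)^1·(-1)^0 = -1.
v=2: v_2(a)=-4, v_2(b)=-5; units ≡ 3, 7 (mod 8); ε·ε+αω+βω = 1·1+-4·0+-5·1 ≡ 0  ⇒  (a,b)_2 = +1.
v=17: a=17^0·(≡3), b=17^1·(≡13) mod 17; (3|17)=-1, (13|17)=+1; (−1)^{0·1·8}·(-1)^1·(+1)^0 = -1.
v=7: a=7^0·(≡3), b=7^1·(≡3) mod 7; (3|7)=-1, (3|7)=-1; (−1)^{0·1·3}·(-1)^1·(-1)^0 = -1.
v=3: a=3^2·(≡2), b=3^4·(≡2) mod 3; (2|3)=-1, (2|3)=-1; (−1)^{2·4·1}·(-1)^4·(-1)^2 = +1.
v=41: a=41^0·(≡23), b=41^1·(≡34) mod 41; (23|41)=+1, (34|41)=-1; (−1)^{0·1·20}·(+1)^1·(-1)^0 = +1.
(-37, -3971506 / ℚ) ramifies at {7, 11, 17, ∞}: a division algebra.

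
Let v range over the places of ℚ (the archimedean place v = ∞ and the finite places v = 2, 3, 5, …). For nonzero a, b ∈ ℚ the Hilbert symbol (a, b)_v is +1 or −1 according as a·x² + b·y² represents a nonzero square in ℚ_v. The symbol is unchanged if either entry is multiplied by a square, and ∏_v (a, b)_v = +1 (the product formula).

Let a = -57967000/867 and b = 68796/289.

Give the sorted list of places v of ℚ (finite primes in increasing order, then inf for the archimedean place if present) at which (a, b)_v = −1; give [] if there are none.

[2, 13]

(a, b) ≡ (-210, 39) mod (ℚ^×)²; places V = {2, 3, 5, 7, 13, 17, ∞}.
(a,b)_2: α=3, β=2; u≡7, v≡7 (mod 8); ε(u)ε(v)=1·1, αω(v)=3·0, βω(u)=2·0; sum ≡ 1  ⇒  -1.
(a,b)_13: α=2, u≡2; β=1, v≡9 (mod 13); (2|13)=-1, (9|13)=+1; sign (−1)^0·-1^1·+1^2 = -1.
(a,b)_3: α=-1, u≡2; β=3, v≡1 (mod 3); (2|3)=-1, (1|3)=+1; sign (−1)^1·-1^3·+1^-1 = +1.
(a,b)_5: α=3, u≡2; β=0, v≡4 (mod 5); (2|5)=-1, (4|5)=+1; sign (−1)^0·-1^0·+1^3 = +1.
(a,b)_7: α=3, u≡6; β=2, v≡2 (mod 7); (6|7)=-1, (2|7)=+1; sign (−1)^0·-1^2·+1^3 = +1.
(a,b)_17: α=-2, u≡14; β=-2, v≡14 (mod 17); (14|17)=-1, (14|17)=-1; sign (−1)^0·-1^-2·-1^-2 = +1.
(a,b)_∞: sgn(-210)=−, sgn(39)=+, so +1.
(-210, 39 / ℚ) ramifies at {2, 13}: a division algebra.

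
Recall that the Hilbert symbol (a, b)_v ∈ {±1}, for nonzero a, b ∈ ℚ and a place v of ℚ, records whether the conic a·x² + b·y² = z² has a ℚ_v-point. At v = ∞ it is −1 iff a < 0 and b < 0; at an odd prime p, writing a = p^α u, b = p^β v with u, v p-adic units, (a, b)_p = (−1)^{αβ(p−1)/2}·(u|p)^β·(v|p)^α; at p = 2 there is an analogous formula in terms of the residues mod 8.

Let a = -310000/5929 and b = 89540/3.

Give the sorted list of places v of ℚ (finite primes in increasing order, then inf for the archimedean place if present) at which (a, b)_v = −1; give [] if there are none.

[3, 37]

Mod squares: a ≡ -31, b ≡ 555. Check v ∈ {∞, 2, 3, 5, 7, 11, 31, 37}.
v=2: v_2(a)=4, v_2(b)=2; units ≡ 1, 3 (mod 8); ε·ε+αω+βω = 0·1+4·1+2·0 ≡ 0  ⇒  (a,b)_2 = +1.
v=3: a=3^0·(≡2), b=3^-1·(≡2) mod 3; (2|3)=-1, (2|3)=-1; (−1)^{0·-1·1}·(-1)^-1·(-1)^0 = -1.
v=37: a=37^0·(≡19), b=37^1·(≡5) mod 37; (19|37)=-1, (5|37)=-1; (−1)^{0·1·18}·(-1)^1·(-1)^0 = -1.
v=5: a=5^4·(≡1), b=5^1·(≡1) mod 5; (1|5)=+1, (1|5)=+1; (−1)^{4·1·2}·(+1)^1·(+1)^4 = +1.
v=31: a=31^1·(≡21), b=31^0·(≡4) mod 31; (21|31)=-1, (4|31)=+1; (−1)^{1·0·15}·(-1)^0·(+1)^1 = +1.
v=∞: -31 < 0 and 555 > 0  ⇒  (a,b)_∞ = +1.
v=7: a=7^-2·(≡1), b=7^0·(≡1) mod 7; (1|7)=+1, (1|7)=+1; (−1)^{-2·0·3}·(+1)^0·(+1)^-2 = +1.
v=11: a=11^-2·(≡7), b=11^2·(≡1) mod 11; (7|11)=-1, (1|11)=+1; (−1)^{-2·2·5}·(-1)^2·(+1)^-2 = +1.
Ram(-31, 555) = {3, 37}; no ℚ_3-point on the conic.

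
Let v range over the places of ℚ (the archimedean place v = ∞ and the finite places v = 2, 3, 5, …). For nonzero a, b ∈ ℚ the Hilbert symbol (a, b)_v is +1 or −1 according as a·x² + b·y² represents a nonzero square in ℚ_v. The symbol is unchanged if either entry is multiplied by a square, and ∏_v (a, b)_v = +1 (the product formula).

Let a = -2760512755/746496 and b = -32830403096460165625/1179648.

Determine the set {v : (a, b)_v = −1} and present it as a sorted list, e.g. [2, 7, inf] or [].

(a, b) ≡ (-2755, -100130) mod (ℚ^×)²; places V = {2, 3, 5, 7, 11, 13, 17, 19, 29, 31, ∞}.
(a,b)_13: α=2, u≡4; β=4, v≡4 (mod 13); (4|13)=+1, (4|13)=+1; sign (−1)^0·+1^4·+1^2 = +1.
(a,b)_∞: sgn(-2755)=−, sgn(-100130)=−, so -1.
(a,b)_5: α=1, u≡4; β=5, v≡4 (mod 5); (4|5)=+1, (4|5)=+1; sign (−1)^0·+1^5·+1^1 = +1.
(a,b)_31: α=0, u≡28; β=1, v≡8 (mod 31); (28|31)=+1, (8|31)=+1; sign (−1)^0·+1^1·+1^0 = +1.
(a,b)_2: α=-10, β=-17; u≡5, v≡7 (mod 8); ε(u)ε(v)=0·1, αω(v)=-10·0, βω(u)=-17·1; sum ≡ 1  ⇒  -1.
(a,b)_7: α=2, u≡3; β=0, v≡5 (mod 7); (3|7)=-1, (5|7)=-1; sign (−1)^0·-1^0·-1^2 = +1.
(a,b)_29: α=1, u≡8; β=2, v≡25 (mod 29); (8|29)=-1, (25|29)=+1; sign (−1)^0·-1^2·+1^1 = +1.
(a,b)_11: α=2, u≡7; β=2, v≡5 (mod 11); (7|11)=-1, (5|11)=+1; sign (−1)^0·-1^2·+1^2 = +1.
(a,b)_3: α=-6, u≡2; β=-2, v≡1 (mod 3); (2|3)=-1, (1|3)=+1; sign (−1)^0·-1^-2·+1^-6 = +1.
(a,b)_17: α=0, u≡9; β=1, v≡4 (mod 17); (9|17)=+1, (4|17)=+1; sign (−1)^0·+1^1·+1^0 = +1.
(a,b)_19: α=1, u≡1; β=3, v≡13 (mod 19); (1|19)=+1, (13|19)=-1; sign (−1)^1·+1^3·-1^1 = +1.
Ram(-2755, -100130) = {2, ∞}; no ℚ_2-point on the conic.

[2, inf]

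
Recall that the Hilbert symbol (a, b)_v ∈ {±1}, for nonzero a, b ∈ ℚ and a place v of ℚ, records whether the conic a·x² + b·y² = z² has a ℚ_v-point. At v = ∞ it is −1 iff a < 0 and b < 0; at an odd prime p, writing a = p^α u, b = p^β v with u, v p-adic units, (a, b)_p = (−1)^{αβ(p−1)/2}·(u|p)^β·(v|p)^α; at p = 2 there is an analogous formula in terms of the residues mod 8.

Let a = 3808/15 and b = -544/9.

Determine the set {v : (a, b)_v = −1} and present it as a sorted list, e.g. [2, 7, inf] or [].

[3, 17]

(a, b) ≡ (3570, -34) mod (ℚ^×)²; places V = {2, 3, 5, 7, 17, ∞}.
(a,b)_2: α=5, β=5; u≡1, v≡7 (mod 8); ε(u)ε(v)=0·1, αω(v)=5·0, βω(u)=5·0; sum ≡ 0  ⇒  +1.
(a,b)_17: α=1, u≡7; β=1, v≡4 (mod 17); (7|17)=-1, (4|17)=+1; sign (−1)^0·-1^1·+1^1 = -1.
(a,b)_5: α=-1, u≡1; β=0, v≡4 (mod 5); (1|5)=+1, (4|5)=+1; sign (−1)^0·+1^0·+1^-1 = +1.
(a,b)_7: α=1, u≡5; β=0, v≡1 (mod 7); (5|7)=-1, (1|7)=+1; sign (−1)^0·-1^0·+1^1 = +1.
(a,b)_∞: sgn(3570)=+, sgn(-34)=−, so +1.
(a,b)_3: α=-1, u≡2; β=-2, v≡2 (mod 3); (2|3)=-1, (2|3)=-1; sign (−1)^0·-1^-2·-1^-1 = -1.
|Ram(3570, -34)| = 2, even; anisotropic at {3, 17}.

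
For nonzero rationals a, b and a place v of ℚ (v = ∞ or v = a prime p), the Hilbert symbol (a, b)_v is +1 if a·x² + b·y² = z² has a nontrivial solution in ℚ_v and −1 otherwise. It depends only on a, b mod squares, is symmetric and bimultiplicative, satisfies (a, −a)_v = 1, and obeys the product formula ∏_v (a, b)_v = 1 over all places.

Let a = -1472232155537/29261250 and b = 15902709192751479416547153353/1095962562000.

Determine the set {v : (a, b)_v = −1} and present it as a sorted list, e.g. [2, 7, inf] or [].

Mod squares: a ≡ -754, b ≡ 36685. Check v ∈ {∞, 2, 3, 5, 11, 13, 17, 19, 23, 29}.
v=13: a=13^3·(≡5), b=13^6·(≡10) mod 13; (5|13)=-1, (10|13)=+1; (−1)^{3·6·6}·(-1)^6·(+1)^3 = +1.
v=19: a=19^2·(≡16), b=19^4·(≡18) mod 19; (16|19)=+1, (18|19)=-1; (−1)^{2·4·9}·(+1)^4·(-1)^2 = +1.
v=2: v_2(a)=-1, v_2(b)=-4; units ≡ 7, 5 (mod 8); ε·ε+αω+βω = 1·0+-1·1+-4·0 ≡ 1  ⇒  (a,b)_2 = -1.
v=23: a=23^2·(≡21), b=23^5·(≡9) mod 23; (21|23)=-1, (9|23)=+1; (−1)^{2·5·11}·(-1)^5·(+1)^2 = -1.
v=29: a=29^1·(≡11), b=29^3·(≡12) mod 29; (11|29)=-1, (12|29)=-1; (−1)^{1·3·14}·(-1)^3·(-1)^1 = +1.
v=∞: -754 < 0 and 36685 > 0  ⇒  (a,b)_∞ = +1.
v=3: a=3^-4·(≡2), b=3^-8·(≡1) mod 3; (2|3)=-1, (1|3)=+1; (−1)^{-4·-8·1}·(-1)^-8·(+1)^-4 = +1.
v=17: a=17^-2·(≡10), b=17^-4·(≡15) mod 17; (10|17)=-1, (15|17)=+1; (−1)^{-2·-4·8}·(-1)^-4·(+1)^-2 = +1.
v=11: a=11^2·(≡5), b=11^5·(≡8) mod 11; (5|11)=+1, (8|11)=-1; (−1)^{2·5·5}·(+1)^5·(-1)^2 = +1.
v=5: a=5^-4·(≡1), b=5^-3·(≡3) mod 5; (1|5)=+1, (3|5)=-1; (−1)^{-4·-3·2}·(+1)^-3·(-1)^-4 = +1.
Ram(-754, 36685) = {2, 23}; no ℚ_2-point on the conic.

[2, 23]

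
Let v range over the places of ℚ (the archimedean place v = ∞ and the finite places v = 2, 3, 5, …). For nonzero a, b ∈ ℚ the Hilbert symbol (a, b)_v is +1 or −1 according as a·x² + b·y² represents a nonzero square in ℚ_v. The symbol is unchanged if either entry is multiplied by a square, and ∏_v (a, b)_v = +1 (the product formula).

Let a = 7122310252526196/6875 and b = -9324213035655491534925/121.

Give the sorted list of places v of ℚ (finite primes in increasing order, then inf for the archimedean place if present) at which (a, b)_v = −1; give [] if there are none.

[2, 3, 7, 11, 29, 41]

(a, b) ≡ (21220199, -324597) mod (ℚ^×)²; places V = {2, 3, 5, 7, 11, 13, 17, 19, 29, 41, 43, ∞}.
(a,b)_7: α=1, u≡2; β=1, v≡4 (mod 7); (2|7)=+1, (4|7)=+1; sign (−1)^1·+1^1·+1^1 = -1.
(a,b)_43: α=1, u≡35; β=2, v≡15 (mod 43); (35|43)=+1, (15|43)=+1; sign (−1)^0·+1^2·+1^1 = +1.
(a,b)_3: α=2, u≡2; β=3, v≡2 (mod 3); (2|3)=-1, (2|3)=-1; sign (−1)^0·-1^3·-1^2 = -1.
(a,b)_2: α=2, β=0; u≡7, v≡3 (mod 8); ε(u)ε(v)=1·1, αω(v)=2·1, βω(u)=0·0; sum ≡ 1  ⇒  -1.
(a,b)_19: α=2, u≡7; β=0, v≡8 (mod 19); (7|19)=+1, (8|19)=-1; sign (−1)^0·+1^0·-1^2 = +1.
(a,b)_13: α=3, u≡10; β=3, v≡9 (mod 13); (10|13)=+1, (9|13)=+1; sign (−1)^0·+1^3·+1^3 = +1.
(a,b)_5: α=-4, u≡1; β=2, v≡3 (mod 5); (1|5)=+1, (3|5)=-1; sign (−1)^0·+1^2·-1^-4 = +1.
(a,b)_17: α=1, u≡7; β=2, v≡8 (mod 17); (7|17)=-1, (8|17)=+1; sign (−1)^0·-1^2·+1^1 = +1.
(a,b)_11: α=-1, u≡10; β=-2, v≡10 (mod 11); (10|11)=-1, (10|11)=-1; sign (−1)^0·-1^-2·-1^-1 = -1.
(a,b)_∞: sgn(21220199)=+, sgn(-324597)=−, so +1.
(a,b)_41: α=2, u≡29; β=3, v≡21 (mod 41); (29|41)=-1, (21|41)=+1; sign (−1)^0·-1^3·+1^2 = -1.
(a,b)_29: α=1, u≡8; β=3, v≡9 (mod 29); (8|29)=-1, (9|29)=+1; sign (−1)^0·-1^3·+1^1 = -1.
(21220199, -324597 / ℚ) ramifies at {2, 3, 7, 11, 29, 41}: a division algebra.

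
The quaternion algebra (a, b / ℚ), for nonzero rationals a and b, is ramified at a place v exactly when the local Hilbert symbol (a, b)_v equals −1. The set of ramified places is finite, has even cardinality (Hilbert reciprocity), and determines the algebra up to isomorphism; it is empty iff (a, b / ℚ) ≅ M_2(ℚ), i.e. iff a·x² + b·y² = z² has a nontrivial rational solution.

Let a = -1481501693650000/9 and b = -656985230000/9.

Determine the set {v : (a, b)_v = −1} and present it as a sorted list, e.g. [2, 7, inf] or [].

[5, 11, 17, inf]

Mod squares: a ≡ -728365, b ≡ -323. Check v ∈ {∞, 2, 3, 5, 11, 17, 19, 41}.
v=11: a=11^3·(≡5), b=11^2·(≡7) mod 11; (5|11)=+1, (7|11)=-1; (−1)^{3·2·5}·(+1)^2·(-1)^3 = -1.
v=3: a=3^-2·(≡2), b=3^-2·(≡1) mod 3; (2|3)=-1, (1|3)=+1; (−1)^{-2·-2·1}·(-1)^-2·(+1)^-2 = +1.
v=41: a=41^3·(≡3), b=41^2·(≡9) mod 41; (3|41)=-1, (9|41)=+1; (−1)^{3·2·20}·(-1)^2·(+1)^3 = +1.
v=5: a=5^5·(≡3), b=5^4·(≡3) mod 5; (3|5)=-1, (3|5)=-1; (−1)^{5·4·2}·(-1)^4·(-1)^5 = -1.
v=2: v_2(a)=4, v_2(b)=4; units ≡ 3, 5 (mod 8); ε·ε+αω+βω = 1·0+4·1+4·1 ≡ 0  ⇒  (a,b)_2 = +1.
v=19: a=19^1·(≡9), b=19^1·(≡8) mod 19; (9|19)=+1, (8|19)=-1; (−1)^{1·1·9}·(+1)^1·(-1)^1 = +1.
v=∞: -728365 < 0 and -323 < 0  ⇒  (a,b)_∞ = -1.
v=17: a=17^1·(≡7), b=17^1·(≡13) mod 17; (7|17)=-1, (13|17)=+1; (−1)^{1·1·8}·(-1)^1·(+1)^1 = -1.
|Ram(-728365, -323)| = 4, even; anisotropic at {5, 11, 17, ∞}.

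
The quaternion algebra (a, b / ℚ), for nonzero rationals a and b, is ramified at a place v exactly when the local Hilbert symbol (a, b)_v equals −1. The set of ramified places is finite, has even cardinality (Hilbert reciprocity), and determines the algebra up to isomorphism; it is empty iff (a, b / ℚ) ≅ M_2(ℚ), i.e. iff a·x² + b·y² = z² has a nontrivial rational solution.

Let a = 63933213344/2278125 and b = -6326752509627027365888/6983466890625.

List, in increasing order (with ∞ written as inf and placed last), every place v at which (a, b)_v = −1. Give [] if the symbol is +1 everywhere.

(a, b) ≡ (130, -2) mod (ℚ^×)²; places V = {2, 3, 5, 7, 11, 13, 19, 23, 29, 41, ∞}.
(a,b)_2: α=5, β=13; u≡1, v≡7 (mod 8); ε(u)ε(v)=0·1, αω(v)=5·0, βω(u)=13·0; sum ≡ 0  ⇒  +1.
(a,b)_19: α=0, u≡11; β=2, v≡5 (mod 19); (11|19)=+1, (5|19)=+1; sign (−1)^0·+1^2·+1^0 = +1.
(a,b)_∞: sgn(130)=+, sgn(-2)=−, so +1.
(a,b)_5: α=-5, u≡1; β=-6, v≡2 (mod 5); (1|5)=+1, (2|5)=-1; sign (−1)^0·+1^-6·-1^-5 = -1.
(a,b)_3: α=-6, u≡1; β=-12, v≡1 (mod 3); (1|3)=+1, (1|3)=+1; sign (−1)^0·+1^-12·+1^-6 = +1.
(a,b)_41: α=0, u≡38; β=2, v≡16 (mod 41); (38|41)=-1, (16|41)=+1; sign (−1)^0·-1^2·+1^0 = +1.
(a,b)_7: α=4, u≡1; β=6, v≡6 (mod 7); (1|7)=+1, (6|7)=-1; sign (−1)^0·+1^6·-1^4 = +1.
(a,b)_13: α=1, u≡4; β=2, v≡5 (mod 13); (4|13)=+1, (5|13)=-1; sign (−1)^0·+1^2·-1^1 = -1.
(a,b)_11: α=2, u≡9; β=2, v≡1 (mod 11); (9|11)=+1, (1|11)=+1; sign (−1)^0·+1^2·+1^2 = +1.
(a,b)_29: α=0, u≡17; β=-2, v≡19 (mod 29); (17|29)=-1, (19|29)=-1; sign (−1)^0·-1^-2·-1^0 = +1.
(a,b)_23: α=2, u≡15; β=2, v≡15 (mod 23); (15|23)=-1, (15|23)=-1; sign (−1)^0·-1^2·-1^2 = +1.
(130, -2 / ℚ) ramifies at {5, 13}: a division algebra.

[5, 13]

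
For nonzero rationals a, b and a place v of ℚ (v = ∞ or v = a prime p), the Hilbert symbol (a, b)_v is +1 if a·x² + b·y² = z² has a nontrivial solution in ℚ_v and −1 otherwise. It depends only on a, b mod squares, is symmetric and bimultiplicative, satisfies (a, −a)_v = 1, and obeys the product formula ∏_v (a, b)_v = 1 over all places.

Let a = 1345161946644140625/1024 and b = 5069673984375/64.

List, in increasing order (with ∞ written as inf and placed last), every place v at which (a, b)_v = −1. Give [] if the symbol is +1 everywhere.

(a, b) ≡ (1001, 15015) mod (ℚ^×)²; places V = {2, 3, 5, 7, 11, 13, 19, ∞}.
(a,b)_19: α=2, u≡3; β=0, v≡11 (mod 19); (3|19)=-1, (11|19)=+1; sign (−1)^0·-1^0·+1^2 = +1.
(a,b)_11: α=1, u≡1; β=1, v≡4 (mod 11); (1|11)=+1, (4|11)=+1; sign (−1)^1·+1^1·+1^1 = -1.
(a,b)_3: α=4, u≡2; β=3, v≡1 (mod 3); (2|3)=-1, (1|3)=+1; sign (−1)^0·-1^3·+1^4 = -1.
(a,b)_13: α=1, u≡3; β=1, v≡7 (mod 13); (3|13)=+1, (7|13)=-1; sign (−1)^0·+1^1·-1^1 = -1.
(a,b)_7: α=7, u≡5; β=5, v≡6 (mod 7); (5|7)=-1, (6|7)=-1; sign (−1)^1·-1^5·-1^7 = -1.
(a,b)_∞: sgn(1001)=+, sgn(15015)=+, so +1.
(a,b)_2: α=-10, β=-6; u≡1, v≡7 (mod 8); ε(u)ε(v)=0·1, αω(v)=-10·0, βω(u)=-6·0; sum ≡ 0  ⇒  +1.
(a,b)_5: α=8, u≡1; β=7, v≡3 (mod 5); (1|5)=+1, (3|5)=-1; sign (−1)^0·+1^7·-1^8 = +1.
Ram(1001, 15015) = {3, 7, 11, 13}; no ℚ_3-point on the conic.

[3, 7, 11, 13]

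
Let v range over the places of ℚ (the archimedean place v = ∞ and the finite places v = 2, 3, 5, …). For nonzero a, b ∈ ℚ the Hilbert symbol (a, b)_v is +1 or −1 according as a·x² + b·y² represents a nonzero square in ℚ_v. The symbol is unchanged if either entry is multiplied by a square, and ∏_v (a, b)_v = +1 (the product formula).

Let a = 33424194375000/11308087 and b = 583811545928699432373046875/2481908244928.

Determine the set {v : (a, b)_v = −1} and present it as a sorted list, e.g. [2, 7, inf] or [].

[2, 7, 11, 19]

(a, b) ≡ (570570, 5005) mod (ℚ^×)²; places V = {2, 3, 5, 7, 11, 13, 19, 31, 41, 43, ∞}.
(a,b)_11: α=1, u≡4; β=5, v≡1 (mod 11); (4|11)=+1, (1|11)=+1; sign (−1)^1·+1^5·+1^1 = -1.
(a,b)_43: α=0, u≡42; β=2, v≡31 (mod 43); (42|43)=-1, (31|43)=+1; sign (−1)^0·-1^2·+1^0 = +1.
(a,b)_7: α=-1, u≡1; β=-9, v≡2 (mod 7); (1|7)=+1, (2|7)=+1; sign (−1)^1·+1^-9·+1^-1 = -1.
(a,b)_2: α=3, β=-6; u≡5, v≡5 (mod 8); ε(u)ε(v)=0·0, αω(v)=3·1, βω(u)=-6·1; sum ≡ 1  ⇒  -1.
(a,b)_41: α=-2, u≡38; β=0, v≡27 (mod 41); (38|41)=-1, (27|41)=-1; sign (−1)^0·-1^0·-1^-2 = +1.
(a,b)_19: α=1, u≡14; β=2, v≡8 (mod 19); (14|19)=-1, (8|19)=-1; sign (−1)^0·-1^2·-1^1 = -1.
(a,b)_13: α=1, u≡7; β=3, v≡6 (mod 13); (7|13)=-1, (6|13)=-1; sign (−1)^0·-1^3·-1^1 = +1.
(a,b)_3: α=9, u≡2; β=4, v≡1 (mod 3); (2|3)=-1, (1|3)=+1; sign (−1)^0·-1^4·+1^9 = +1.
(a,b)_5: α=7, u≡4; β=15, v≡1 (mod 5); (4|5)=+1, (1|5)=+1; sign (−1)^0·+1^15·+1^7 = +1.
(a,b)_∞: sgn(570570)=+, sgn(5005)=+, so +1.
(a,b)_31: α=-2, u≡11; β=-2, v≡8 (mod 31); (11|31)=-1, (8|31)=+1; sign (−1)^0·-1^-2·+1^-2 = +1.
|Ram(570570, 5005)| = 4, even; anisotropic at {2, 7, 11, 19}.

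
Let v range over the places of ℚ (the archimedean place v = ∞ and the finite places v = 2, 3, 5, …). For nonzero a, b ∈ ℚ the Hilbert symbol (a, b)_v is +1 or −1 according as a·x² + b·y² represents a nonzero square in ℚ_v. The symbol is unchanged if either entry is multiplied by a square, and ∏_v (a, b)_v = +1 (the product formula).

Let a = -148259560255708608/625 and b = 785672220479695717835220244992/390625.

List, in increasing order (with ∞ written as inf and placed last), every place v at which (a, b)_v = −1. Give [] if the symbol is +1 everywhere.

[3, 7, 31, 41, 47, 53]

Mod squares: a ≡ -1414623, b ≡ 11562. Check v ∈ {∞, 2, 3, 5, 7, 31, 41, 47, 53}.
v=2: v_2(a)=6, v_2(b)=9; units ≡ 1, 5 (mod 8); ε·ε+αω+βω = 0·0+6·1+9·0 ≡ 0  ⇒  (a,b)_2 = +1.
v=3: a=3^3·(≡2), b=3^9·(≡2) mod 3; (2|3)=-1, (2|3)=-1; (−1)^{3·9·1}·(-1)^9·(-1)^3 = -1.
v=41: a=41^3·(≡12), b=41^5·(≡5) mod 41; (12|41)=-1, (5|41)=+1; (−1)^{3·5·20}·(-1)^5·(+1)^3 = -1.
v=7: a=7^3·(≡4), b=7^4·(≡6) mod 7; (4|7)=+1, (6|7)=-1; (−1)^{3·4·3}·(+1)^4·(-1)^3 = -1.
v=5: a=5^-4·(≡2), b=5^-8·(≡2) mod 5; (2|5)=-1, (2|5)=-1; (−1)^{-4·-8·2}·(-1)^-8·(-1)^-4 = +1.
v=47: a=47^2·(≡5), b=47^3·(≡15) mod 47; (5|47)=-1, (15|47)=-1; (−1)^{2·3·23}·(-1)^3·(-1)^2 = -1.
v=53: a=53^1·(≡19), b=53^2·(≡32) mod 53; (19|53)=-1, (32|53)=-1; (−1)^{1·2·26}·(-1)^2·(-1)^1 = -1.
v=31: a=31^1·(≡23), b=31^2·(≡21) mod 31; (23|31)=-1, (21|31)=-1; (−1)^{1·2·15}·(-1)^2·(-1)^1 = -1.
v=∞: -1414623 < 0 and 11562 > 0  ⇒  (a,b)_∞ = +1.
Ram(-1414623, 11562) = {3, 7, 31, 41, 47, 53}; no ℚ_3-point on the conic.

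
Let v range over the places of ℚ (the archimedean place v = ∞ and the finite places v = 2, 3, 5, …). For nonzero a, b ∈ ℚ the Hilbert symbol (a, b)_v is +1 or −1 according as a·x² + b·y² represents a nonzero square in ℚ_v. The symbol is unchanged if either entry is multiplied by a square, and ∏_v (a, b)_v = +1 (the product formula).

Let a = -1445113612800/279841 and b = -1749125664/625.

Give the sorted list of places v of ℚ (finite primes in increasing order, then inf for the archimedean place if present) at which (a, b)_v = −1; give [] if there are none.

[3, inf]

(a, b) ≡ (-858, -66) mod (ℚ^×)²; places V = {2, 3, 5, 11, 13, 19, 23, ∞}.
(a,b)_∞: sgn(-858)=−, sgn(-66)=−, so -1.
(a,b)_19: α=2, u≡7; β=0, v≡14 (mod 19); (7|19)=+1, (14|19)=-1; sign (−1)^0·+1^0·-1^2 = +1.
(a,b)_11: α=1, u≡10; β=3, v≡9 (mod 11); (10|11)=-1, (9|11)=+1; sign (−1)^1·-1^3·+1^1 = +1.
(a,b)_13: α=1, u≡4; β=2, v≡3 (mod 13); (4|13)=+1, (3|13)=+1; sign (−1)^0·+1^2·+1^1 = +1.
(a,b)_23: α=-4, u≡12; β=0, v≡12 (mod 23); (12|23)=+1, (12|23)=+1; sign (−1)^0·+1^0·+1^-4 = +1.
(a,b)_5: α=2, u≡3; β=-4, v≡1 (mod 5); (3|5)=-1, (1|5)=+1; sign (−1)^0·-1^-4·+1^2 = +1.
(a,b)_3: α=7, u≡2; β=5, v≡2 (mod 3); (2|3)=-1, (2|3)=-1; sign (−1)^1·-1^5·-1^7 = -1.
(a,b)_2: α=9, β=5; u≡3, v≡7 (mod 8); ε(u)ε(v)=1·1, αω(v)=9·0, βω(u)=5·1; sum ≡ 0  ⇒  +1.
|Ram(-858, -66)| = 2, even; anisotropic at {3, ∞}.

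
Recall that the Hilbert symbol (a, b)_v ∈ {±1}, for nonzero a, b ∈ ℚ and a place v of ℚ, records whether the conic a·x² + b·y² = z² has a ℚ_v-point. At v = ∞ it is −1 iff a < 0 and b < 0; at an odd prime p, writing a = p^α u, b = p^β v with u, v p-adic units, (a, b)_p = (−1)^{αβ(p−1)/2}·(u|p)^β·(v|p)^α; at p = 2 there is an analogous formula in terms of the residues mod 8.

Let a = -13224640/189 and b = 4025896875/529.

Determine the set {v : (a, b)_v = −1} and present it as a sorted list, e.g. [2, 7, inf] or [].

(a, b) ≡ (-15015, 35) mod (ℚ^×)²; places V = {2, 3, 5, 7, 11, 13, 17, 23, ∞}.
(a,b)_3: α=-3, u≡2; β=2, v≡2 (mod 3); (2|3)=-1, (2|3)=-1; sign (−1)^0·-1^2·-1^-3 = -1.
(a,b)_5: α=1, u≡3; β=5, v≡3 (mod 5); (3|5)=-1, (3|5)=-1; sign (−1)^0·-1^5·-1^1 = +1.
(a,b)_23: α=0, u≡3; β=-2, v≡13 (mod 23); (3|23)=+1, (13|23)=+1; sign (−1)^0·+1^-2·+1^0 = +1.
(a,b)_2: α=6, β=0; u≡1, v≡3 (mod 8); ε(u)ε(v)=0·1, αω(v)=6·1, βω(u)=0·0; sum ≡ 0  ⇒  +1.
(a,b)_∞: sgn(-15015)=−, sgn(35)=+, so +1.
(a,b)_7: α=-1, u≡2; β=1, v≡3 (mod 7); (2|7)=+1, (3|7)=-1; sign (−1)^1·+1^1·-1^-1 = +1.
(a,b)_13: α=1, u≡5; β=2, v≡10 (mod 13); (5|13)=-1, (10|13)=+1; sign (−1)^0·-1^2·+1^1 = +1.
(a,b)_11: α=1, u≡8; β=2, v≡10 (mod 11); (8|11)=-1, (10|11)=-1; sign (−1)^0·-1^2·-1^1 = -1.
(a,b)_17: α=2, u≡2; β=0, v≡2 (mod 17); (2|17)=+1, (2|17)=+1; sign (−1)^0·+1^0·+1^2 = +1.
(-15015, 35 / ℚ) ramifies at {3, 11}: a division algebra.

[3, 11]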